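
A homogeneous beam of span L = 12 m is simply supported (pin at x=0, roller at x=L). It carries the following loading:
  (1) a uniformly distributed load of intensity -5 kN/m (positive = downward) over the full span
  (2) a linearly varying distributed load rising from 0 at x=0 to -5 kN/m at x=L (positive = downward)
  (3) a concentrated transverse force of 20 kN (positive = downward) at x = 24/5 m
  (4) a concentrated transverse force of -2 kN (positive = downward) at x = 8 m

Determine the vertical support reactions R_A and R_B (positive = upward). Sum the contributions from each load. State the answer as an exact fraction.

Load 1 — uniform load w=-5 kN/m over full span:
  R_A = wL/2 = (-5)·12/2 = -30 kN
  R_B = wL/2 = (-5)·12/2 = -30 kN
Load 2 — triangular load w₀=-5 kN/m (0→w₀ over full span):
  R_A = w₀L/6 = (-5)·12/6 = -10 kN
  R_B = w₀L/3 = (-5)·12/3 = -20 kN
Load 3 — point force P=20 kN at a=24/5 m (b=L-a=36/5):
  R_A = Pb/L = 20·(36/5)/12 = 12 kN
  R_B = Pa/L = 20·(24/5)/12 = 8 kN
Load 4 — point force P=-2 kN at a=8 m (b=L-a=4):
  R_A = Pb/L = (-2)·4/12 = -2/3 kN
  R_B = Pa/L = (-2)·8/12 = -4/3 kN
Superposition: R_A = -86/3 kN, R_B = -130/3 kN

R_A = -86/3 kN, R_B = -130/3 kN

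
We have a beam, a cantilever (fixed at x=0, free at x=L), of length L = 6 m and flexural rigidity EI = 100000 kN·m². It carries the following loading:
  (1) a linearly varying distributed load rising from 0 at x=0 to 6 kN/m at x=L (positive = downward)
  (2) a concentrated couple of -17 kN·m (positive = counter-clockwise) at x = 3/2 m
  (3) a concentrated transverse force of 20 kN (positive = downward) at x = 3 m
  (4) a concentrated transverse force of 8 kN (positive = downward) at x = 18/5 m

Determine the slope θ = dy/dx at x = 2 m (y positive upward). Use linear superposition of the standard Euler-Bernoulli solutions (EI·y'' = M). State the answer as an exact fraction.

θ(2) = -7673/3000000 rad

Load 1 — triangular load w₀=6 kN/m (0→w₀ over full span):
  θ_1 = (w₀Lx²/4-w₀L²x/3-w₀x⁴/(24L))/EI = (6·6·2²/4-6·6²·2/3-6·2⁴/(24·6))/100000 = -163/150000 rad
Load 2 — applied couple M₀=-17 kN·m at a=3/2 m (b=L-a=9/2):
  θ_2 = M₀a/EI  [x>a] = (-17)·(3/2)/100000 = -51/200000 rad
Load 3 — point force P=20 kN at a=3 m (b=L-a=3):
  θ_3 = -Px(2a-x)/(2EI)  [x≤a] = -20·2·(2·3-2)/(2·100000) = -1/1250 rad
Load 4 — point force P=8 kN at a=18/5 m (b=L-a=12/5):
  θ_4 = -Px(2a-x)/(2EI)  [x≤a] = -8·2·(2·(18/5)-2)/(2·100000) = -13/31250 rad
Superposition: θ = Σ θ_i = -7673/3000000 rad ≈ -0.002558 rad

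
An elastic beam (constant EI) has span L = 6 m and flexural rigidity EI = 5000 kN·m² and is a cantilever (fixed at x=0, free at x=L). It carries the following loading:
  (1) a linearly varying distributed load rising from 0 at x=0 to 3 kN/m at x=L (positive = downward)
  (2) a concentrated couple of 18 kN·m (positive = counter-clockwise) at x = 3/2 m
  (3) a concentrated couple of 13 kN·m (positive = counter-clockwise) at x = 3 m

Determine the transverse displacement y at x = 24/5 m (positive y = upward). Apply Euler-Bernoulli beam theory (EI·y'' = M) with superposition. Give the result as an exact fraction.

Load 1 — triangular load w₀=3 kN/m (0→w₀ over full span):
  y_1 = (w₀Lx³/12-w₀L²x²/6-w₀x⁵/(120L))/EI = (3·6·(24/5)³/12-3·6²·(24/5)²/6-3·(24/5)⁵/(120·6))/5000 = -506736/9765625 m
Load 2 — applied couple M₀=18 kN·m at a=3/2 m (b=L-a=9/2):
  y_2 = M₀a(2x-a)/(2EI)  [x>a] = 18·(3/2)·(2·(24/5)-(3/2))/(2·5000) = 2187/100000 m
Load 3 — applied couple M₀=13 kN·m at a=3 m (b=L-a=3):
  y_3 = M₀a(2x-a)/(2EI)  [x>a] = 13·3·(2·(24/5)-3)/(2·5000) = 1287/50000 m
Superposition: y = Σ y_i = -1337427/312500000 m ≈ -0.004280 m

y(24/5) = -1337427/312500000 m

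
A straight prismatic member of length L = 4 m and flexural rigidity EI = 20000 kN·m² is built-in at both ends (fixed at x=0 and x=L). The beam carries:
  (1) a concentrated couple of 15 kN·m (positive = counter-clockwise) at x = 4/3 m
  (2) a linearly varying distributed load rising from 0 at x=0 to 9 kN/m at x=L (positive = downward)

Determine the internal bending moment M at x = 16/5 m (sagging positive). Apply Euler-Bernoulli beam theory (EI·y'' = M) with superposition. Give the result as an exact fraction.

Load 1 — applied couple M₀=15 kN·m at a=4/3 m (b=L-a=8/3):
  M_1 = R_Ax - M_A - M₀  [x>a] with R_A=5, M_A=0 = 5·(16/5) - 0 - 15 = 1 kN·m
Load 2 — triangular load w₀=9 kN/m (0→w₀ over full span):
  M_2 = 3w₀Lx/20 - w₀L²/30 - w₀x³/(6L) = 3·9·4·(16/5)/20 - 9·4²/30 - 9·(16/5)³/(6·4) = 24/125 kN·m
Superposition: M = Σ M_i = 149/125 kN·m ≈ 1.192000 kN·m

M(16/5) = 149/125 kN·m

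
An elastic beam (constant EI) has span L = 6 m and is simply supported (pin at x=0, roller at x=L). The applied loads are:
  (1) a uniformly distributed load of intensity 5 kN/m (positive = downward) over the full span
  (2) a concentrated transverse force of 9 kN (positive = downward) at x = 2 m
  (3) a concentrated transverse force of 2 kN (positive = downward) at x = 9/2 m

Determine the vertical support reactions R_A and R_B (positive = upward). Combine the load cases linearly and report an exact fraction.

Load 1 — uniform load w=5 kN/m over full span:
  R_A = wL/2 = 5·6/2 = 15 kN
  R_B = wL/2 = 5·6/2 = 15 kN
Load 2 — point force P=9 kN at a=2 m (b=L-a=4):
  R_A = Pb/L = 9·4/6 = 6 kN
  R_B = Pa/L = 9·2/6 = 3 kN
Load 3 — point force P=2 kN at a=9/2 m (b=L-a=3/2):
  R_A = Pb/L = 2·(3/2)/6 = 1/2 kN
  R_B = Pa/L = 2·(9/2)/6 = 3/2 kN
Superposition: R_A = 43/2 kN, R_B = 39/2 kN

R_A = 43/2 kN, R_B = 39/2 kN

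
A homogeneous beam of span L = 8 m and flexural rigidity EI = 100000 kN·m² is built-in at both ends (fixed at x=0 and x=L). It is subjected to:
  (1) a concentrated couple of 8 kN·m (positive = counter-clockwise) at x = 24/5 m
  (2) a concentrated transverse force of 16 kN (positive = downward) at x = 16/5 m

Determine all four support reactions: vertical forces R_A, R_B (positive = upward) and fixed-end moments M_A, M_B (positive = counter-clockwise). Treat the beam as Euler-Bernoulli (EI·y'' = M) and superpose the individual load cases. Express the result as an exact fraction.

Load 1 — applied couple M₀=8 kN·m at a=24/5 m (b=L-a=16/5):
  R_A = 6M₀ab/L³ = 6·8·(24/5)·(16/5)/8³ = 36/25 kN
  M_A = M₀b(2a-b)/L² = 8·(16/5)·(2·(24/5)-(16/5))/8² = 64/25 kN·m
  R_B = -6M₀ab/L³ = -6·8·(24/5)·(16/5)/8³ = -36/25 kN
  M_B = M₀a(2b-a)/L² = 8·(24/5)·(2·(16/5)-(24/5))/8² = 24/25 kN·m
Load 2 — point force P=16 kN at a=16/5 m (b=L-a=24/5):
  R_A = Pb²(3a+b)/L³ = 16·(24/5)²·(3·(16/5)+(24/5))/8³ = 1296/125 kN
  M_A = Pab²/L² = 16·(16/5)·(24/5)²/8² = 2304/125 kN·m
  R_B = Pa²(a+3b)/L³ = 16·(16/5)²·((16/5)+3·(24/5))/8³ = 704/125 kN
  M_B = -Pa²b/L² = -16·(16/5)²·(24/5)/8² = -1536/125 kN·m
Superposition: R_A = 1476/125 kN, M_A = 2624/125 kN·m, R_B = 524/125 kN, M_B = -1416/125 kN·m

R_A = 1476/125 kN, M_A = 2624/125 kN·m, R_B = 524/125 kN, M_B = -1416/125 kN·m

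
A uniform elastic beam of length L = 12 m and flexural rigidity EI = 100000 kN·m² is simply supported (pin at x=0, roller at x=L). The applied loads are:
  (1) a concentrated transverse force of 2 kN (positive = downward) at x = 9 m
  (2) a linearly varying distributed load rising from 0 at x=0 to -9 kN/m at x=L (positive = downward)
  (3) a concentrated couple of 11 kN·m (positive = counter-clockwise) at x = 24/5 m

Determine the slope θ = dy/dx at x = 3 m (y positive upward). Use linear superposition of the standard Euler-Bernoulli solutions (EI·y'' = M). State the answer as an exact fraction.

Load 1 — point force P=2 kN at a=9 m (b=L-a=3):
  θ_1 = -Pb(L²-b²-3x²)/(6LEI)  [x≤a] = -2·3·(12²-3²-3·3²)/(6·12·100000) = -9/100000 rad
Load 2 — triangular load w₀=-9 kN/m (0→w₀ over full span):
  θ_2 = -w₀(7L⁴-30L²x²+15x⁴)/(360LEI) = -(-9)·(7·12⁴-30·12²·3²+15·3⁴)/(360·12·100000) = 35829/16000000 rad
Load 3 — applied couple M₀=11 kN·m at a=24/5 m (b=L-a=36/5):
  θ_3 = (M₀x²/(2L)+C₁)/EI  [x≤a] with C₁=M₀(3b²-L²)/(6L)=44/25 = (11·3²/(2·12)+(44/25))/100000 = 1177/20000000 rad
Superposition: θ = Σ θ_i = 176653/80000000 rad ≈ 0.002208 rad

θ(3) = 176653/80000000 rad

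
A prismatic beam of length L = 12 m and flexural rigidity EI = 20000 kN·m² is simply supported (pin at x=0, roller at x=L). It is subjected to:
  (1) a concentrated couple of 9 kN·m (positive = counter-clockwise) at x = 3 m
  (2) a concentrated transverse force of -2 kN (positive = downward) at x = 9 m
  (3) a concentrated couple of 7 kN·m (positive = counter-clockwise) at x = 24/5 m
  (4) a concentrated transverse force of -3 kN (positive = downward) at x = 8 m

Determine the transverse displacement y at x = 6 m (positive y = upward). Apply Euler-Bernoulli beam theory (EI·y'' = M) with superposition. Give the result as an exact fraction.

y(6) = 22493/2000000 m

Load 1 — applied couple M₀=9 kN·m at a=3 m (b=L-a=9):
  y_1 = (M₀x³/(6L)-M₀(x-a)²/2+C₁x)/EI  [x>a] with C₁=M₀(3b²-L²)/(6L)=99/8 = (9·6³/(6·12)-9·(6-3)²/2+(99/8)·6)/20000 = 243/80000 m
Load 2 — point force P=-2 kN at a=9 m (b=L-a=3):
  y_2 = -Pbx(L²-b²-x²)/(6LEI)  [x≤a] = -(-2)·3·6·(12²-3²-6²)/(6·12·20000) = 99/40000 m
Load 3 — applied couple M₀=7 kN·m at a=24/5 m (b=L-a=36/5):
  y_3 = (M₀x³/(6L)-M₀(x-a)²/2+C₁x)/EI  [x>a] with C₁=M₀(3b²-L²)/(6L)=28/25 = (7·6³/(6·12)-7·(6-(24/5))²/2+(28/25)·6)/20000 = 567/500000 m
Load 4 — point force P=-3 kN at a=8 m (b=L-a=4):
  y_4 = -Pbx(L²-b²-x²)/(6LEI)  [x≤a] = -(-3)·4·6·(12²-4²-6²)/(6·12·20000) = 23/5000 m
Superposition: y = Σ y_i = 22493/2000000 m ≈ 0.011246 m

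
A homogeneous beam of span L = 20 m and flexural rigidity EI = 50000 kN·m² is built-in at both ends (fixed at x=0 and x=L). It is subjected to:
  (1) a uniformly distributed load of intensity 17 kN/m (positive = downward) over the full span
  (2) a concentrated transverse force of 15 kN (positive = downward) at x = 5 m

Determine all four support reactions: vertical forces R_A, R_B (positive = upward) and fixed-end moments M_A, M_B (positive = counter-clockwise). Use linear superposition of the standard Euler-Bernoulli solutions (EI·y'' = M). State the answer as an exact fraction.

R_A = 5845/32 kN, M_A = 29225/48 kN·m, R_B = 5515/32 kN, M_B = -27875/48 kN·m

Load 1 — uniform load w=17 kN/m over full span:
  R_A = wL/2 = 17·20/2 = 170 kN
  M_A = wL²/12 = 17·20²/12 = 1700/3 kN·m
  R_B = wL/2 = 17·20/2 = 170 kN
  M_B = -wL²/12 = -17·20²/12 = -1700/3 kN·m
Load 2 — point force P=15 kN at a=5 m (b=L-a=15):
  R_A = Pb²(3a+b)/L³ = 15·15²·(3·5+15)/20³ = 405/32 kN
  M_A = Pab²/L² = 15·5·15²/20² = 675/16 kN·m
  R_B = Pa²(a+3b)/L³ = 15·5²·(5+3·15)/20³ = 75/32 kN
  M_B = -Pa²b/L² = -15·5²·15/20² = -225/16 kN·m
Superposition: R_A = 5845/32 kN, M_A = 29225/48 kN·m, R_B = 5515/32 kN, M_B = -27875/48 kN·m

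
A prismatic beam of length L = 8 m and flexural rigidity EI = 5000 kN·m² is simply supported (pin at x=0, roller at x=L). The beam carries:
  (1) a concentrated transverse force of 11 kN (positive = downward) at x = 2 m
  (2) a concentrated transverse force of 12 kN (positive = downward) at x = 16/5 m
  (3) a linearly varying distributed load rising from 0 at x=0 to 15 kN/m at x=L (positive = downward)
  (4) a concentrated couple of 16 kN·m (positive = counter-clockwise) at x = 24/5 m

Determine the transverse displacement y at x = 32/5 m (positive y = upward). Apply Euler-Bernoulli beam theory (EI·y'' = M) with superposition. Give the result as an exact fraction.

Load 1 — point force P=11 kN at a=2 m (b=L-a=6):
  y_1 = -Pa(L-x)(2Lx-a²-x²)/(6LEI)  [x>a] = -11·2·(8-(32/5))·(2·8·(32/5)-2²-(32/5)²)/(6·8·5000) = -3949/468750 m
Load 2 — point force P=12 kN at a=16/5 m (b=L-a=24/5):
  y_2 = -Pa(L-x)(2Lx-a²-x²)/(6LEI)  [x>a] = -12·(16/5)·(8-(32/5))·(2·8·(32/5)-(16/5)²-(32/5)²)/(6·8·5000) = -1024/78125 m
Load 3 — triangular load w₀=15 kN/m (0→w₀ over full span):
  y_3 = -w₀x(7L⁴-10L²x²+3x⁴)/(360LEI) = -15·(32/5)·(7·8⁴-10·8²·(32/5)²+3·(32/5)⁴)/(360·8·5000) = -97536/1953125 m
Load 4 — applied couple M₀=16 kN·m at a=24/5 m (b=L-a=16/5):
  y_4 = (M₀x³/(6L)-M₀(x-a)²/2+C₁x)/EI  [x>a] with C₁=M₀(3b²-L²)/(6L)=-832/75 = (16·(32/5)³/(6·8)-16·((32/5)-(24/5))²/2+(-832/75)·(32/5))/5000 = -64/78125 m
Superposition: y = Σ y_i = -847141/11718750 m ≈ -0.072289 m

y(32/5) = -847141/11718750 m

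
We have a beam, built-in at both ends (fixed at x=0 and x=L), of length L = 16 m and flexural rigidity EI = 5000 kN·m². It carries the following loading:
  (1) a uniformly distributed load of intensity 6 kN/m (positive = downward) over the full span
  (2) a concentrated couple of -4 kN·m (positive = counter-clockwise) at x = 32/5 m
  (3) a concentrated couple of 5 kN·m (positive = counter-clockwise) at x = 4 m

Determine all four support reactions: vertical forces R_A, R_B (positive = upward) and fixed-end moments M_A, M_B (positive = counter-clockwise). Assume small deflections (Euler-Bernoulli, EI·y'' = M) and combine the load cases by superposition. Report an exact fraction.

R_A = 153573/3200 kN, M_A = 50633/400 kN·m, R_B = 153627/3200 kN, M_B = -51087/400 kN·m

Load 1 — uniform load w=6 kN/m over full span:
  R_A = wL/2 = 6·16/2 = 48 kN
  M_A = wL²/12 = 6·16²/12 = 128 kN·m
  R_B = wL/2 = 6·16/2 = 48 kN
  M_B = -wL²/12 = -6·16²/12 = -128 kN·m
Load 2 — applied couple M₀=-4 kN·m at a=32/5 m (b=L-a=48/5):
  R_A = 6M₀ab/L³ = 6·(-4)·(32/5)·(48/5)/16³ = -9/25 kN
  M_A = M₀b(2a-b)/L² = (-4)·(48/5)·(2·(32/5)-(48/5))/16² = -12/25 kN·m
  R_B = -6M₀ab/L³ = -6·(-4)·(32/5)·(48/5)/16³ = 9/25 kN
  M_B = M₀a(2b-a)/L² = (-4)·(32/5)·(2·(48/5)-(32/5))/16² = -32/25 kN·m
Load 3 — applied couple M₀=5 kN·m at a=4 m (b=L-a=12):
  R_A = 6M₀ab/L³ = 6·5·4·12/16³ = 45/128 kN
  M_A = M₀b(2a-b)/L² = 5·12·(2·4-12)/16² = -15/16 kN·m
  R_B = -6M₀ab/L³ = -6·5·4·12/16³ = -45/128 kN
  M_B = M₀a(2b-a)/L² = 5·4·(2·12-4)/16² = 25/16 kN·m
Superposition: R_A = 153573/3200 kN, M_A = 50633/400 kN·m, R_B = 153627/3200 kN, M_B = -51087/400 kN·m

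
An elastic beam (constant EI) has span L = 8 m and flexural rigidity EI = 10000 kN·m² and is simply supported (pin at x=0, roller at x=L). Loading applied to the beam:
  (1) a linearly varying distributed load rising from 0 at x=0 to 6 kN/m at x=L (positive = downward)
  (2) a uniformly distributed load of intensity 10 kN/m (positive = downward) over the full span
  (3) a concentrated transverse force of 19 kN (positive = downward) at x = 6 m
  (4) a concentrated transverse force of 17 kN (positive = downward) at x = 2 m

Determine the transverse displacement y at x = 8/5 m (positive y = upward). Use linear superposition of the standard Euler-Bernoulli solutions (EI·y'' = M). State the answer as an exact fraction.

Load 1 — triangular load w₀=6 kN/m (0→w₀ over full span):
  y_1 = -w₀x(7L⁴-10L²x²+3x⁴)/(360LEI) = -6·(8/5)·(7·8⁴-10·8²·(8/5)²+3·(8/5)⁴)/(360·8·10000) = -88064/9765625 m
Load 2 — uniform load w=10 kN/m over full span:
  y_2 = -wx(L³-2Lx²+x³)/(24EI) = -10·(8/5)·(8³-2·8·(8/5)²+(8/5)³)/(24·10000) = -7424/234375 m
Load 3 — point force P=19 kN at a=6 m (b=L-a=2):
  y_3 = -Pbx(L²-b²-x²)/(6LEI)  [x≤a] = -19·2·(8/5)·(8²-2²-(8/5)²)/(6·8·10000) = -6821/937500 m
Load 4 — point force P=17 kN at a=2 m (b=L-a=6):
  y_4 = -Pbx(L²-b²-x²)/(6LEI)  [x≤a] = -17·6·(8/5)·(8²-6²-(8/5)²)/(6·8·10000) = -2703/312500 m
Superposition: y = Σ y_i = -3317509/58593750 m ≈ -0.056619 m

y(8/5) = -3317509/58593750 m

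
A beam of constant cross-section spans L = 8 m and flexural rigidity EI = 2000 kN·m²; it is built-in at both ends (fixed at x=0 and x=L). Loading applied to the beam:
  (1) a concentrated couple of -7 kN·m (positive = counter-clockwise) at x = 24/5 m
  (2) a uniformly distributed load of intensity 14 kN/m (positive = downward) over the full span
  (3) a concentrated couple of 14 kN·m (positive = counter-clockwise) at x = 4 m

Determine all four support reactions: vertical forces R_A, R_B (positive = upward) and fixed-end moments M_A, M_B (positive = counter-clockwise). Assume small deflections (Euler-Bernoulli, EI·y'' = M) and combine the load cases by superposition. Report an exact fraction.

Load 1 — applied couple M₀=-7 kN·m at a=24/5 m (b=L-a=16/5):
  R_A = 6M₀ab/L³ = 6·(-7)·(24/5)·(16/5)/8³ = -63/50 kN
  M_A = M₀b(2a-b)/L² = (-7)·(16/5)·(2·(24/5)-(16/5))/8² = -56/25 kN·m
  R_B = -6M₀ab/L³ = -6·(-7)·(24/5)·(16/5)/8³ = 63/50 kN
  M_B = M₀a(2b-a)/L² = (-7)·(24/5)·(2·(16/5)-(24/5))/8² = -21/25 kN·m
Load 2 — uniform load w=14 kN/m over full span:
  R_A = wL/2 = 14·8/2 = 56 kN
  M_A = wL²/12 = 14·8²/12 = 224/3 kN·m
  R_B = wL/2 = 14·8/2 = 56 kN
  M_B = -wL²/12 = -14·8²/12 = -224/3 kN·m
Load 3 — applied couple M₀=14 kN·m at a=4 m (b=L-a=4):
  R_A = 6M₀ab/L³ = 6·14·4·4/8³ = 21/8 kN
  M_A = M₀b(2a-b)/L² = 14·4·(2·4-4)/8² = 7/2 kN·m
  R_B = -6M₀ab/L³ = -6·14·4·4/8³ = -21/8 kN
  M_B = M₀a(2b-a)/L² = 14·4·(2·4-4)/8² = 7/2 kN·m
Superposition: R_A = 11473/200 kN, M_A = 11389/150 kN·m, R_B = 10927/200 kN, M_B = -10801/150 kN·m

R_A = 11473/200 kN, M_A = 11389/150 kN·m, R_B = 10927/200 kN, M_B = -10801/150 kN·m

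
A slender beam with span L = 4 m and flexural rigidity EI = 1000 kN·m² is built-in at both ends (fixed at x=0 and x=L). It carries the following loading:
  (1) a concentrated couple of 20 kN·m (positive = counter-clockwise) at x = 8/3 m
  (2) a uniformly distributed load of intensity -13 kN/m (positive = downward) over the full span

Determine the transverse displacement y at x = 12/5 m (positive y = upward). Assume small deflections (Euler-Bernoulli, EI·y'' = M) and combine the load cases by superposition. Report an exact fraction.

y(12/5) = 324/78125 m

Load 1 — applied couple M₀=20 kN·m at a=8/3 m (b=L-a=4/3):
  y_1 = (R_Ax³/6 - M_Ax²/2)/EI  [x≤a] with R_A=20/3, M_A=20/3 = ((20/3)·(12/5)³/6 - (20/3)·(12/5)²/2)/1000 = -12/3125 m
Load 2 — uniform load w=-13 kN/m over full span:
  y_2 = -wx²(L-x)²/(24EI) = -(-13)·(12/5)²·(4-(12/5))²/(24·1000) = 624/78125 m
Superposition: y = Σ y_i = 324/78125 m ≈ 0.004147 m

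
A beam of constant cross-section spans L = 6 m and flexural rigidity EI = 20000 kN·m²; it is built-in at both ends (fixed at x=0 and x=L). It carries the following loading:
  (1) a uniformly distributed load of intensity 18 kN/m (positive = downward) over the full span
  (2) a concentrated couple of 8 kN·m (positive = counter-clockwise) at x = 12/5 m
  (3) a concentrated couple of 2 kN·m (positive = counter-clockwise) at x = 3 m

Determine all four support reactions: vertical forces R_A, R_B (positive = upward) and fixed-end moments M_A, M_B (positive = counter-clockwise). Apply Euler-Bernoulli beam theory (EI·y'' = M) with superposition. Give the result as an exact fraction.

Load 1 — uniform load w=18 kN/m over full span:
  R_A = wL/2 = 18·6/2 = 54 kN
  M_A = wL²/12 = 18·6²/12 = 54 kN·m
  R_B = wL/2 = 18·6/2 = 54 kN
  M_B = -wL²/12 = -18·6²/12 = -54 kN·m
Load 2 — applied couple M₀=8 kN·m at a=12/5 m (b=L-a=18/5):
  R_A = 6M₀ab/L³ = 6·8·(12/5)·(18/5)/6³ = 48/25 kN
  M_A = M₀b(2a-b)/L² = 8·(18/5)·(2·(12/5)-(18/5))/6² = 24/25 kN·m
  R_B = -6M₀ab/L³ = -6·8·(12/5)·(18/5)/6³ = -48/25 kN
  M_B = M₀a(2b-a)/L² = 8·(12/5)·(2·(18/5)-(12/5))/6² = 64/25 kN·m
Load 3 — applied couple M₀=2 kN·m at a=3 m (b=L-a=3):
  R_A = 6M₀ab/L³ = 6·2·3·3/6³ = 1/2 kN
  M_A = M₀b(2a-b)/L² = 2·3·(2·3-3)/6² = 1/2 kN·m
  R_B = -6M₀ab/L³ = -6·2·3·3/6³ = -1/2 kN
  M_B = M₀a(2b-a)/L² = 2·3·(2·3-3)/6² = 1/2 kN·m
Superposition: R_A = 2821/50 kN, M_A = 2773/50 kN·m, R_B = 2579/50 kN, M_B = -2547/50 kN·m

R_A = 2821/50 kN, M_A = 2773/50 kN·m, R_B = 2579/50 kN, M_B = -2547/50 kN·m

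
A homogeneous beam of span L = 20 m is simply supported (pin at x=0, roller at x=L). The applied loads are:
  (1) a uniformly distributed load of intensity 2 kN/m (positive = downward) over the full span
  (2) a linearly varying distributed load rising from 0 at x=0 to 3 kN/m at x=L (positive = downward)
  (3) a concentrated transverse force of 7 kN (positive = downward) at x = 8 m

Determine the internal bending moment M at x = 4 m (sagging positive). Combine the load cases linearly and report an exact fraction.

Load 1 — uniform load w=2 kN/m over full span:
  M_1 = wx(L-x)/2 = 2·4·(20-4)/2 = 64 kN·m
Load 2 — triangular load w₀=3 kN/m (0→w₀ over full span):
  M_2 = w₀Lx/6 - w₀x³/(6L) = 3·20·4/6 - 3·4³/(6·20) = 192/5 kN·m
Load 3 — point force P=7 kN at a=8 m (b=L-a=12):
  M_3 = Pbx/L  [x≤a] = 7·12·4/20 = 84/5 kN·m
Superposition: M = Σ M_i = 596/5 kN·m ≈ 119.200000 kN·m

M(4) = 596/5 kN·m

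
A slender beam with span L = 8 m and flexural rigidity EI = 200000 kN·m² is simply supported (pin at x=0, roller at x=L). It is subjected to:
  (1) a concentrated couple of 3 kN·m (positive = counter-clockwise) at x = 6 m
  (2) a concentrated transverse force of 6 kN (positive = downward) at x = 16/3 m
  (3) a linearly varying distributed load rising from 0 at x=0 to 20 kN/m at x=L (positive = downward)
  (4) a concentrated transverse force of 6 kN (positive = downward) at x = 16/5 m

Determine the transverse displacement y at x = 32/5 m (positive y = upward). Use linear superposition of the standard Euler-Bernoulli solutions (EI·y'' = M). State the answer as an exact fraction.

y(32/5) = -17108809/8437500000 m

Load 1 — applied couple M₀=3 kN·m at a=6 m (b=L-a=2):
  y_1 = (M₀x³/(6L)-M₀(x-a)²/2+C₁x)/EI  [x>a] with C₁=M₀(3b²-L²)/(6L)=-13/4 = (3·(32/5)³/(6·8)-3·((32/5)-6)²/2+(-13/4)·(32/5))/200000 = -291/12500000 m
Load 2 — point force P=6 kN at a=16/3 m (b=L-a=8/3):
  y_2 = -Pa(L-x)(2Lx-a²-x²)/(6LEI)  [x>a] = -6·(16/3)·(8-(32/5))·(2·8·(32/5)-(16/3)²-(32/5)²)/(6·8·200000) = -1856/10546875 m
Load 3 — triangular load w₀=20 kN/m (0→w₀ over full span):
  y_3 = -w₀x(7L⁴-10L²x²+3x⁴)/(360LEI) = -20·(32/5)·(7·8⁴-10·8²·(32/5)²+3·(32/5)⁴)/(360·8·200000) = -16256/9765625 m
Load 4 — point force P=6 kN at a=16/5 m (b=L-a=24/5):
  y_4 = -Pa(L-x)(2Lx-a²-x²)/(6LEI)  [x>a] = -6·(16/5)·(8-(32/5))·(2·8·(32/5)-(16/5)²-(32/5)²)/(6·8·200000) = -64/390625 m
Superposition: y = Σ y_i = -17108809/8437500000 m ≈ -0.002028 m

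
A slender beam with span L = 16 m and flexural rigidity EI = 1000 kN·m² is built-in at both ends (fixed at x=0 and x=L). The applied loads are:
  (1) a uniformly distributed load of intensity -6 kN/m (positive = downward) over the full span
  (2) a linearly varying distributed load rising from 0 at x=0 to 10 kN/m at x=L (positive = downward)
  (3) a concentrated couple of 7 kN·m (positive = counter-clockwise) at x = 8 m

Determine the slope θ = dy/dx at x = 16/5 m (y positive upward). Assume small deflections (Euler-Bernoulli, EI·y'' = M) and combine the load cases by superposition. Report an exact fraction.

θ(16/5) = 1943/46875 rad

Load 1 — uniform load w=-6 kN/m over full span:
  θ_1 = -wx(L-x)(L-2x)/(12EI) = -(-6)·(16/5)·(16-(16/5))·(16-2·(16/5))/(12·1000) = 3072/15625 rad
Load 2 — triangular load w₀=10 kN/m (0→w₀ over full span):
  θ_2 = -w₀(2x(L-x)(L-2x)(x+2L)+x²(L-x)²)/(120LEI) = -10·(2·(16/5)·(16-(16/5))·(16-2·(16/5))·((16/5)+2·16)+(16/5)²·(16-(16/5))²)/(120·16·1000) = -7168/46875 rad
Load 3 — applied couple M₀=7 kN·m at a=8 m (b=L-a=8):
  θ_3 = (R_Ax²/2 - M_Ax)/EI  [x≤a] with R_A=21/32, M_A=7/4 = ((21/32)·(16/5)²/2 - (7/4)·(16/5))/1000 = -7/3125 rad
Superposition: θ = Σ θ_i = 1943/46875 rad ≈ 0.041451 rad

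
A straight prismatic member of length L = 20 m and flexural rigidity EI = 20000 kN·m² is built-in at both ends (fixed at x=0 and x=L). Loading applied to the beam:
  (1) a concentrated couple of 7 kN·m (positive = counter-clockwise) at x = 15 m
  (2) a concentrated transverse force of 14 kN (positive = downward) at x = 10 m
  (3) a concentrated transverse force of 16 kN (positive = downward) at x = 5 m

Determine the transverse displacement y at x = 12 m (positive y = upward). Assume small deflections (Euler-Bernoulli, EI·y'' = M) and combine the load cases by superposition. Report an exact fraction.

y(12) = -25003/600000 m

Load 1 — applied couple M₀=7 kN·m at a=15 m (b=L-a=5):
  y_1 = (R_Ax³/6 - M_Ax²/2)/EI  [x≤a] with R_A=63/160, M_A=35/16 = ((63/160)·12³/6 - (35/16)·12²/2)/20000 = -441/200000 m
Load 2 — point force P=14 kN at a=10 m (b=L-a=10):
  y_2 = -Pa²(L-x)²(3bL-(3b+a)(L-x))/(6L³EI)  [x>a] = -14·10²·(20-12)²·(3·10·20-(3·10+10)·(20-12))/(6·20³·20000) = -49/1875 m
Load 3 — point force P=16 kN at a=5 m (b=L-a=15):
  y_3 = -Pa²(L-x)²(3bL-(3b+a)(L-x))/(6L³EI)  [x>a] = -16·5²·(20-12)²·(3·15·20-(3·15+5)·(20-12))/(6·20³·20000) = -1/75 m
Superposition: y = Σ y_i = -25003/600000 m ≈ -0.041672 m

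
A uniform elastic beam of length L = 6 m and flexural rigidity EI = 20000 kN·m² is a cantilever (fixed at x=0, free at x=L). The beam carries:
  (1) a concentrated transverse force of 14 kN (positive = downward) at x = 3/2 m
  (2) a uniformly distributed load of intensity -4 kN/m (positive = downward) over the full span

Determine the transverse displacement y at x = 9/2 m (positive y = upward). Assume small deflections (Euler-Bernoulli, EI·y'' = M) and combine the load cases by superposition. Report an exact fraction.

Load 1 — point force P=14 kN at a=3/2 m (b=L-a=9/2):
  y_1 = -Pa²(3x-a)/(6EI)  [x>a] = -14·(3/2)²·(3·(9/2)-(3/2))/(6·20000) = -63/20000 m
Load 2 — uniform load w=-4 kN/m over full span:
  y_2 = -wx²(x²-4Lx+6L²)/(24EI) = -(-4)·(9/2)²·((9/2)²-4·6·(9/2)+6·6²)/(24·20000) = 13851/640000 m
Superposition: y = Σ y_i = 2367/128000 m ≈ 0.018492 m

y(9/2) = 2367/128000 m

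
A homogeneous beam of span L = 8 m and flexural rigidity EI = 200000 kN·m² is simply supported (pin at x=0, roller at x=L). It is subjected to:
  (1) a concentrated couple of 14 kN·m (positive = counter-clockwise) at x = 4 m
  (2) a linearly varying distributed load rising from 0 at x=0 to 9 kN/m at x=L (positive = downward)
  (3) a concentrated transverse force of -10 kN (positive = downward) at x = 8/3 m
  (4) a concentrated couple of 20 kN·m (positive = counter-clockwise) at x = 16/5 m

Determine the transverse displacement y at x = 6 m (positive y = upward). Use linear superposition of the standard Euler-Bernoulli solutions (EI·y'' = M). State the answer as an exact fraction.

Load 1 — applied couple M₀=14 kN·m at a=4 m (b=L-a=4):
  y_1 = (M₀x³/(6L)-M₀(x-a)²/2+C₁x)/EI  [x>a] with C₁=M₀(3b²-L²)/(6L)=-14/3 = (14·6³/(6·8)-14·(6-4)²/2+(-14/3)·6)/200000 = 7/200000 m
Load 2 — triangular load w₀=9 kN/m (0→w₀ over full span):
  y_2 = -w₀x(7L⁴-10L²x²+3x⁴)/(360LEI) = -9·6·(7·8⁴-10·8²·6²+3·6⁴)/(360·8·200000) = -357/400000 m
Load 3 — point force P=-10 kN at a=8/3 m (b=L-a=16/3):
  y_3 = -Pa(L-x)(2Lx-a²-x²)/(6LEI)  [x>a] = -(-10)·(8/3)·(8-6)·(2·8·6-(8/3)²-6²)/(6·8·200000) = 119/405000 m
Load 4 — applied couple M₀=20 kN·m at a=16/5 m (b=L-a=24/5):
  y_4 = (M₀x³/(6L)-M₀(x-a)²/2+C₁x)/EI  [x>a] with C₁=M₀(3b²-L²)/(6L)=32/15 = (20·6³/(6·8)-20·(6-(16/5))²/2+(32/15)·6)/200000 = 61/500000 m
Superposition: y = Σ y_i = -71551/162000000 m ≈ -0.000442 m

y(6) = -71551/162000000 m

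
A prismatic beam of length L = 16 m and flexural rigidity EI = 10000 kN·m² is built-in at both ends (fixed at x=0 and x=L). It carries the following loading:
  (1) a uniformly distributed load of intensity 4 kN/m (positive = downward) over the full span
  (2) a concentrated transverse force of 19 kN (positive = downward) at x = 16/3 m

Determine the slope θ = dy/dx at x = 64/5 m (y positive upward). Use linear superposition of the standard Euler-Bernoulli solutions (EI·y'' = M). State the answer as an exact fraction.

Load 1 — uniform load w=4 kN/m over full span:
  θ_1 = -wx(L-x)(L-2x)/(12EI) = -4·(64/5)·(16-(64/5))·(16-2·(64/5))/(12·10000) = 1024/78125 rad
Load 2 — point force P=19 kN at a=16/3 m (b=L-a=32/3):
  θ_2 = Pa²(L-x)(2bL-(3b+a)(L-x))/(2L³EI)  [x>a] = 19·(16/3)²·(16-(64/5))·(2·(32/3)·16-(3·(32/3)+(16/3))·(16-(64/5)))/(2·16³·10000) = 1976/421875 rad
Superposition: θ = Σ θ_i = 37528/2109375 rad ≈ 0.017791 rad

θ(64/5) = 37528/2109375 rad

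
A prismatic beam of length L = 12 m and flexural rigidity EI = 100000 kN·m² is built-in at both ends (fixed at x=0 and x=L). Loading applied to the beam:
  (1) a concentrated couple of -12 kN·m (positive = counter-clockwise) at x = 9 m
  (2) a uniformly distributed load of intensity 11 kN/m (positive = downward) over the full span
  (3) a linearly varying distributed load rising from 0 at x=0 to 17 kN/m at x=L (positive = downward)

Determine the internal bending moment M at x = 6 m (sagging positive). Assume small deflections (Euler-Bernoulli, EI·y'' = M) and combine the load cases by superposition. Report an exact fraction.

Load 1 — applied couple M₀=-12 kN·m at a=9 m (b=L-a=3):
  M_1 = R_Ax - M_A  [x≤a] with R_A=-9/8, M_A=-15/4 = (-9/8)·6 - (-15/4) = -3 kN·m
Load 2 — uniform load w=11 kN/m over full span:
  M_2 = wLx/2 - wL²/12 - wx²/2 = 11·12·6/2 - 11·12²/12 - 11·6²/2 = 66 kN·m
Load 3 — triangular load w₀=17 kN/m (0→w₀ over full span):
  M_3 = 3w₀Lx/20 - w₀L²/30 - w₀x³/(6L) = 3·17·12·6/20 - 17·12²/30 - 17·6³/(6·12) = 51 kN·m
Superposition: M = Σ M_i = 114 kN·m ≈ 114.000000 kN·m

M(6) = 114 kN·m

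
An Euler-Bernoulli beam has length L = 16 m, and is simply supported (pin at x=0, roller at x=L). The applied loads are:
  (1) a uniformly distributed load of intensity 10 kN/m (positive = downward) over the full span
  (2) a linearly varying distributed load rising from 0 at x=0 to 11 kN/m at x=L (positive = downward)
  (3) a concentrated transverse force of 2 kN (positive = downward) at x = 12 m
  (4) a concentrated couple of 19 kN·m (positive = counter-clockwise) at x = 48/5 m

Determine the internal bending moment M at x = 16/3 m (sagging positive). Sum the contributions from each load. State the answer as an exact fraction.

Load 1 — uniform load w=10 kN/m over full span:
  M_1 = wx(L-x)/2 = 10·(16/3)·(16-(16/3))/2 = 2560/9 kN·m
Load 2 — triangular load w₀=11 kN/m (0→w₀ over full span):
  M_2 = w₀Lx/6 - w₀x³/(6L) = 11·16·(16/3)/6 - 11·(16/3)³/(6·16) = 11264/81 kN·m
Load 3 — point force P=2 kN at a=12 m (b=L-a=4):
  M_3 = Pbx/L  [x≤a] = 2·4·(16/3)/16 = 8/3 kN·m
Load 4 — applied couple M₀=19 kN·m at a=48/5 m (b=L-a=32/5):
  M_4 = M₀x/L  [x≤a] = 19·(16/3)/16 = 19/3 kN·m
Superposition: M = Σ M_i = 35033/81 kN·m ≈ 432.506173 kN·m

M(16/3) = 35033/81 kN·m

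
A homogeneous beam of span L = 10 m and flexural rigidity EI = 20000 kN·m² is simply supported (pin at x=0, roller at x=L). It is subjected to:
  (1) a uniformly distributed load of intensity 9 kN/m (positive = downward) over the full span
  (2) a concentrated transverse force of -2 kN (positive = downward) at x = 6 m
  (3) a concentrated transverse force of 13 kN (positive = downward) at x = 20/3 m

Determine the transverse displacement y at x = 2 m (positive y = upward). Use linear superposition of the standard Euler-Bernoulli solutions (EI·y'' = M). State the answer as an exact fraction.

Load 1 — uniform load w=9 kN/m over full span:
  y_1 = -wx(L³-2Lx²+x³)/(24EI) = -9·2·(10³-2·10·2²+2³)/(24·20000) = -87/2500 m
Load 2 — point force P=-2 kN at a=6 m (b=L-a=4):
  y_2 = -Pbx(L²-b²-x²)/(6LEI)  [x≤a] = -(-2)·4·2·(10²-4²-2²)/(6·10·20000) = 2/1875 m
Load 3 — point force P=13 kN at a=20/3 m (b=L-a=10/3):
  y_3 = -Pbx(L²-b²-x²)/(6LEI)  [x≤a] = -13·(10/3)·2·(10²-(10/3)²-2²)/(6·10·20000) = -2483/405000 m
Superposition: y = Σ y_i = -3229/81000 m ≈ -0.039864 m

y(2) = -3229/81000 m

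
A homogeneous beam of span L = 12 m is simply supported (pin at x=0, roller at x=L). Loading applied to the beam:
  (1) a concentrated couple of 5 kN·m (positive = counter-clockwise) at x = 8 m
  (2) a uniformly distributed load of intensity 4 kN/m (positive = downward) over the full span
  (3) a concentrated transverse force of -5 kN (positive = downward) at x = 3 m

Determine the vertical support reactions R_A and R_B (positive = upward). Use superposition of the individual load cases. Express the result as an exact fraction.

R_A = 62/3 kN, R_B = 67/3 kN

Load 1 — applied couple M₀=5 kN·m at a=8 m (b=L-a=4):
  R_A = M₀/L = 5/12 kN
  R_B = -M₀/L = -5/12 kN
Load 2 — uniform load w=4 kN/m over full span:
  R_A = wL/2 = 4·12/2 = 24 kN
  R_B = wL/2 = 4·12/2 = 24 kN
Load 3 — point force P=-5 kN at a=3 m (b=L-a=9):
  R_A = Pb/L = (-5)·9/12 = -15/4 kN
  R_B = Pa/L = (-5)·3/12 = -5/4 kN
Superposition: R_A = 62/3 kN, R_B = 67/3 kN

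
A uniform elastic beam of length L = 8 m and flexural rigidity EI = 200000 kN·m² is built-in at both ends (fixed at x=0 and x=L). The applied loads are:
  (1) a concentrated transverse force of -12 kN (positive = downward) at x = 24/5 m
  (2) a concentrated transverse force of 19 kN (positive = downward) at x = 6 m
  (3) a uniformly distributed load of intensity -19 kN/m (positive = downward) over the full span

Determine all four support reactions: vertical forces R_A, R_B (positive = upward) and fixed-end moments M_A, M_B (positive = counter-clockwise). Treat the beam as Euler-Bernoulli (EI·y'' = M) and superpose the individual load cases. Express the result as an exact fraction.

R_A = -309021/4000 kN, M_A = -310273/3000 kN·m, R_B = -270979/4000 kN, M_B = 281347/3000 kN·m

Load 1 — point force P=-12 kN at a=24/5 m (b=L-a=16/5):
  R_A = Pb²(3a+b)/L³ = (-12)·(16/5)²·(3·(24/5)+(16/5))/8³ = -528/125 kN
  M_A = Pab²/L² = (-12)·(24/5)·(16/5)²/8² = -1152/125 kN·m
  R_B = Pa²(a+3b)/L³ = (-12)·(24/5)²·((24/5)+3·(16/5))/8³ = -972/125 kN
  M_B = -Pa²b/L² = -(-12)·(24/5)²·(16/5)/8² = 1728/125 kN·m
Load 2 — point force P=19 kN at a=6 m (b=L-a=2):
  R_A = Pb²(3a+b)/L³ = 19·2²·(3·6+2)/8³ = 95/32 kN
  M_A = Pab²/L² = 19·6·2²/8² = 57/8 kN·m
  R_B = Pa²(a+3b)/L³ = 19·6²·(6+3·2)/8³ = 513/32 kN
  M_B = -Pa²b/L² = -19·6²·2/8² = -171/8 kN·m
Load 3 — uniform load w=-19 kN/m over full span:
  R_A = wL/2 = (-19)·8/2 = -76 kN
  M_A = wL²/12 = (-19)·8²/12 = -304/3 kN·m
  R_B = wL/2 = (-19)·8/2 = -76 kN
  M_B = -wL²/12 = -(-19)·8²/12 = 304/3 kN·m
Superposition: R_A = -309021/4000 kN, M_A = -310273/3000 kN·m, R_B = -270979/4000 kN, M_B = 281347/3000 kN·m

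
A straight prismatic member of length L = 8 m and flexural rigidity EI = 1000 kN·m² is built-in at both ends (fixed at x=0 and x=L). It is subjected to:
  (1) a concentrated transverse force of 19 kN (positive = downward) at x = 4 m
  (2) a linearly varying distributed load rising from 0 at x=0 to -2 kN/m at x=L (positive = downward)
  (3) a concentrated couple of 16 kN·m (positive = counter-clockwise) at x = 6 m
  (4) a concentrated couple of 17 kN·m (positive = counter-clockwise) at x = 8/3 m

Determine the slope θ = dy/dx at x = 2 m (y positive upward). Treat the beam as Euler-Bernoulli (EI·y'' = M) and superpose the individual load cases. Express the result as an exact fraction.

θ(2) = -28/1875 rad

Load 1 — point force P=19 kN at a=4 m (b=L-a=4):
  θ_1 = -Pb²x(2aL-(3a+b)x)/(2L³EI)  [x≤a] = -19·4²·2·(2·4·8-(3·4+4)·2)/(2·8³·1000) = -19/1000 rad
Load 2 — triangular load w₀=-2 kN/m (0→w₀ over full span):
  θ_2 = -w₀(2x(L-x)(L-2x)(x+2L)+x²(L-x)²)/(120LEI) = -(-2)·(2·2·(8-2)·(8-2·2)·(2+2·8)+2²·(8-2)²)/(120·8·1000) = 39/10000 rad
Load 3 — applied couple M₀=16 kN·m at a=6 m (b=L-a=2):
  θ_3 = (R_Ax²/2 - M_Ax)/EI  [x≤a] with R_A=9/4, M_A=5 = ((9/4)·2²/2 - 5·2)/1000 = -11/2000 rad
Load 4 — applied couple M₀=17 kN·m at a=8/3 m (b=L-a=16/3):
  θ_4 = (R_Ax²/2 - M_Ax)/EI  [x≤a] with R_A=17/6, M_A=0 = ((17/6)·2²/2 - 0·2)/1000 = 17/3000 rad
Superposition: θ = Σ θ_i = -28/1875 rad ≈ -0.014933 rad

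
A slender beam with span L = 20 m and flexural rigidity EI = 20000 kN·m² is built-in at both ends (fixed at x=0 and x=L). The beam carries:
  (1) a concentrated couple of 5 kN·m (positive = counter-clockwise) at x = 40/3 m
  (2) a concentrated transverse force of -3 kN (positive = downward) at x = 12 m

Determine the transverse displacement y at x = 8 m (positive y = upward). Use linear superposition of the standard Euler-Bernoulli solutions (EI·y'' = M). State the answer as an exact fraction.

Load 1 — applied couple M₀=5 kN·m at a=40/3 m (b=L-a=20/3):
  y_1 = (R_Ax³/6 - M_Ax²/2)/EI  [x≤a] with R_A=1/3, M_A=5/3 = ((1/3)·8³/6 - (5/3)·8²/2)/20000 = -7/5625 m
Load 2 — point force P=-3 kN at a=12 m (b=L-a=8):
  y_2 = -Pb²x²(3aL-(3a+b)x)/(6L³EI)  [x≤a] = -(-3)·8²·8²·(3·12·20-(3·12+8)·8)/(6·20³·20000) = 368/78125 m
Superposition: y = Σ y_i = 2437/703125 m ≈ 0.003466 m

y(8) = 2437/703125 m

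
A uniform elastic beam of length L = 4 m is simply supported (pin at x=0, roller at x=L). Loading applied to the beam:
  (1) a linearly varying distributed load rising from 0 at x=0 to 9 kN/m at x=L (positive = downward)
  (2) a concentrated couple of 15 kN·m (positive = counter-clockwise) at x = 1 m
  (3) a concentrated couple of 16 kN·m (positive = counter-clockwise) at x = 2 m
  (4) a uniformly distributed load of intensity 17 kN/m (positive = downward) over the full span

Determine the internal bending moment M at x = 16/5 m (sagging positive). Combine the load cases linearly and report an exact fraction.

M(16/5) = 2809/125 kN·m

Load 1 — triangular load w₀=9 kN/m (0→w₀ over full span):
  M_1 = w₀Lx/6 - w₀x³/(6L) = 9·4·(16/5)/6 - 9·(16/5)³/(6·4) = 864/125 kN·m
Load 2 — applied couple M₀=15 kN·m at a=1 m (b=L-a=3):
  M_2 = M₀x/L - M₀  [x>a] = 15·(16/5)/4 - 15 = -3 kN·m
Load 3 — applied couple M₀=16 kN·m at a=2 m (b=L-a=2):
  M_3 = M₀x/L - M₀  [x>a] = 16·(16/5)/4 - 16 = -16/5 kN·m
Load 4 — uniform load w=17 kN/m over full span:
  M_4 = wx(L-x)/2 = 17·(16/5)·(4-(16/5))/2 = 544/25 kN·m
Superposition: M = Σ M_i = 2809/125 kN·m ≈ 22.472000 kN·m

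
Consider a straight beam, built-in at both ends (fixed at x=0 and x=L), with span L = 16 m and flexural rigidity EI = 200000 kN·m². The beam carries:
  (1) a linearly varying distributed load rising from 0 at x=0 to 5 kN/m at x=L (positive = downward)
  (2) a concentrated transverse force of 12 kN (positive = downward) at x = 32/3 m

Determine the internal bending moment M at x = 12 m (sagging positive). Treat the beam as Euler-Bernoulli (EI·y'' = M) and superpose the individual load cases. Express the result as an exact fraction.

M(12) = 166/9 kN·m

Load 1 — triangular load w₀=5 kN/m (0→w₀ over full span):
  M_1 = 3w₀Lx/20 - w₀L²/30 - w₀x³/(6L) = 3·5·16·12/20 - 5·16²/30 - 5·12³/(6·16) = 34/3 kN·m
Load 2 — point force P=12 kN at a=32/3 m (b=L-a=16/3):
  M_2 = Pa²(a+3b)(L-x)/L³ - Pa²b/L²  [x>a] = 12·(32/3)²·((32/3)+3·(16/3))·(16-12)/16³ - 12·(32/3)²·(16/3)/16² = 64/9 kN·m
Superposition: M = Σ M_i = 166/9 kN·m ≈ 18.444444 kN·m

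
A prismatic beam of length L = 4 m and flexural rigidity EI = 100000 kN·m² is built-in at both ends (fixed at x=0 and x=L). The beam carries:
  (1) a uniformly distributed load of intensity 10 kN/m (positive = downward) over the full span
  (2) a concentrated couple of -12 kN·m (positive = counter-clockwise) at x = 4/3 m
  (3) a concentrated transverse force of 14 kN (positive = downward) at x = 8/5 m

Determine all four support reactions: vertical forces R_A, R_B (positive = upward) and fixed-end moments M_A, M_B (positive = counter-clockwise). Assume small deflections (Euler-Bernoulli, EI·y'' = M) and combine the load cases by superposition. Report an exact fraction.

R_A = 3134/125 kN, M_A = 8024/375 kN·m, R_B = 3616/125 kN, M_B = -8516/375 kN·m

Load 1 — uniform load w=10 kN/m over full span:
  R_A = wL/2 = 10·4/2 = 20 kN
  M_A = wL²/12 = 10·4²/12 = 40/3 kN·m
  R_B = wL/2 = 10·4/2 = 20 kN
  M_B = -wL²/12 = -10·4²/12 = -40/3 kN·m
Load 2 — applied couple M₀=-12 kN·m at a=4/3 m (b=L-a=8/3):
  R_A = 6M₀ab/L³ = 6·(-12)·(4/3)·(8/3)/4³ = -4 kN
  M_A = M₀b(2a-b)/L² = (-12)·(8/3)·(2·(4/3)-(8/3))/4² = 0 kN·m
  R_B = -6M₀ab/L³ = -6·(-12)·(4/3)·(8/3)/4³ = 4 kN
  M_B = M₀a(2b-a)/L² = (-12)·(4/3)·(2·(8/3)-(4/3))/4² = -4 kN·m
Load 3 — point force P=14 kN at a=8/5 m (b=L-a=12/5):
  R_A = Pb²(3a+b)/L³ = 14·(12/5)²·(3·(8/5)+(12/5))/4³ = 1134/125 kN
  M_A = Pab²/L² = 14·(8/5)·(12/5)²/4² = 1008/125 kN·m
  R_B = Pa²(a+3b)/L³ = 14·(8/5)²·((8/5)+3·(12/5))/4³ = 616/125 kN
  M_B = -Pa²b/L² = -14·(8/5)²·(12/5)/4² = -672/125 kN·m
Superposition: R_A = 3134/125 kN, M_A = 8024/375 kN·m, R_B = 3616/125 kN, M_B = -8516/375 kN·m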